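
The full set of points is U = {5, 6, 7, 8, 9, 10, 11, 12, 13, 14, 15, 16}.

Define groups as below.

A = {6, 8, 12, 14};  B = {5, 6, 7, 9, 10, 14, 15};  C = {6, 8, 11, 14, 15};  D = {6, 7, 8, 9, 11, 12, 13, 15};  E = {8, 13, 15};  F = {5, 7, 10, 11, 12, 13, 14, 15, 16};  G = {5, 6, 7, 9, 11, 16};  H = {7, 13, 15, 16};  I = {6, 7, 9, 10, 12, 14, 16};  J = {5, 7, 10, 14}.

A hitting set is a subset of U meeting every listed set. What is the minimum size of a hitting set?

2

Take T = {7, 8}. Each listed group contains at least one of these, so T is a hitting set of size 2.
The groups E, I are pairwise disjoint, so any hitting set needs a separate point for each — at least 2. Hence 2 is optimal.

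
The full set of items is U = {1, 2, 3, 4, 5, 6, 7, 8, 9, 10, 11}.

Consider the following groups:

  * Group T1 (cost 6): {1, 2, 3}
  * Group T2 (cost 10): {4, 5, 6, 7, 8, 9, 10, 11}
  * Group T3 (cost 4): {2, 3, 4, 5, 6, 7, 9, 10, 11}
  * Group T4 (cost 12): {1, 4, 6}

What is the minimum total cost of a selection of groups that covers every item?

T1, T2 together cover every item (T1 ∪ T2 = {1, 2, 3, 4, 5, 6, 7, 8, 9, 10, 11}); total cost 6 + 10 = 16.
The greedy pick T3, T1, T2 costs 20; no covering selection beats 16.

16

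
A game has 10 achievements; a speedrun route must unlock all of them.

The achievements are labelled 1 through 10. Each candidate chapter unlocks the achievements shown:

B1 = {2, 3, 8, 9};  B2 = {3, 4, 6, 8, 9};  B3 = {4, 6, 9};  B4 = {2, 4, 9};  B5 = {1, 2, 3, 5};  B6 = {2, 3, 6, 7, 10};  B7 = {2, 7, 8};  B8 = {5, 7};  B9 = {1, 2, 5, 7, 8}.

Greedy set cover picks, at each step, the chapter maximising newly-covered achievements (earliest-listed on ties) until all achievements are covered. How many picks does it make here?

3

Greedy: pick B2 (covers 5 new) → pick B9 (covers 4 new) → pick B6 (covers 1 new). Total picks: 3.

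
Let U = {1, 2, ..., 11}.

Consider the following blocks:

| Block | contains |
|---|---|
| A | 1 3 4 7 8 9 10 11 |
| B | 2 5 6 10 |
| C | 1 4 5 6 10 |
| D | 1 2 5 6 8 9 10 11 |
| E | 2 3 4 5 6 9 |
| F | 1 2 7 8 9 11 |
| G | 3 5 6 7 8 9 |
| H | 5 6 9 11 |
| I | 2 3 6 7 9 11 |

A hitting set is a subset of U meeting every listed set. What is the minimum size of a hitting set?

2

T = {6, 11} meets every block (each contains at least one member of T), and |T| = 2.
No single element lies in every block, so at least 2 are needed and 2 is optimal.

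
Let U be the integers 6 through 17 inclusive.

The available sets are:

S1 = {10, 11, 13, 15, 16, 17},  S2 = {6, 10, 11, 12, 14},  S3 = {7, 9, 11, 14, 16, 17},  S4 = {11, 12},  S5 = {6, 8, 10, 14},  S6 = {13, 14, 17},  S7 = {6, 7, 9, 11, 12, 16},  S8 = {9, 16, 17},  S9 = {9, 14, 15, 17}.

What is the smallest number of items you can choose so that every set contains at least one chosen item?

The 3 items {6, 11, 17} hit every set.
The sets S4, S5, S8 are pairwise disjoint, so any hitting set needs a separate item for each — at least 3. Hence 3 is optimal.

3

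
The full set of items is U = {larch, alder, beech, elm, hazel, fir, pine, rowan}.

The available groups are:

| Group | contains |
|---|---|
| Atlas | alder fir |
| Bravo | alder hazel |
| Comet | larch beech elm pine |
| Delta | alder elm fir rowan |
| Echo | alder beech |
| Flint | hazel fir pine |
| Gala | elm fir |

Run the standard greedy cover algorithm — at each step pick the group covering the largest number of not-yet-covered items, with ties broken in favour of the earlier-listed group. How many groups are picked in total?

3

Greedy: pick Comet (covers 4 new) → pick Delta (covers 3 new) → pick Bravo (covers 1 new). Total picks: 3.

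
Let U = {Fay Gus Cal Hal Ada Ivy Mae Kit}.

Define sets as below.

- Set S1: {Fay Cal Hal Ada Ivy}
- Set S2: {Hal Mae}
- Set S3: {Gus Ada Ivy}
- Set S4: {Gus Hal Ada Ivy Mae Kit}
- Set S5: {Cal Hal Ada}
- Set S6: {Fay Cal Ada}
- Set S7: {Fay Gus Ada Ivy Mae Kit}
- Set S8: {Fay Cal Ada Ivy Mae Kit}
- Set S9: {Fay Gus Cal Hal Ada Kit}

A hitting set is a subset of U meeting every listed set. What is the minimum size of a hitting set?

H = {Ada, Mae} meets every set (each contains at least one member of H), and |H| = 2.
The sets S2, S3 are pairwise disjoint, so any hitting set needs a separate element for each — at least 2. Hence 2 is optimal.

2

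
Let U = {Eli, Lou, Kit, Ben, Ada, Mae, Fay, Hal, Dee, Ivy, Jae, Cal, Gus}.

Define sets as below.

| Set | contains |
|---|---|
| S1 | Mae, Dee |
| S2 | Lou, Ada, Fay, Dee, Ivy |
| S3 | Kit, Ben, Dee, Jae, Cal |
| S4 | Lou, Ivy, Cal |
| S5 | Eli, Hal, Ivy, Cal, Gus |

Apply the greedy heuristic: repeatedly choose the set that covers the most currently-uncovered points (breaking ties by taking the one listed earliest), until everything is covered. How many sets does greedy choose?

4

Greedy: pick S2 (covers 5 new) → pick S3 (covers 4 new) → pick S5 (covers 3 new) → pick S1 (covers 1 new). Total picks: 4.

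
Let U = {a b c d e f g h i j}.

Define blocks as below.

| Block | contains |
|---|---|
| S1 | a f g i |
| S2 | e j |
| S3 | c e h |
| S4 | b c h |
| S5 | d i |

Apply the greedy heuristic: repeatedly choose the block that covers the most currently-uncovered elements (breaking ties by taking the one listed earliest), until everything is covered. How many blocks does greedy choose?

5

Greedy: pick S1 (covers 4 new) → pick S3 (covers 3 new) → pick S2 (covers 1 new) → pick S4 (covers 1 new) → pick S5 (covers 1 new). Total picks: 5.
(The true minimum cover uses only 4 blocks, so greedy is not optimal here.)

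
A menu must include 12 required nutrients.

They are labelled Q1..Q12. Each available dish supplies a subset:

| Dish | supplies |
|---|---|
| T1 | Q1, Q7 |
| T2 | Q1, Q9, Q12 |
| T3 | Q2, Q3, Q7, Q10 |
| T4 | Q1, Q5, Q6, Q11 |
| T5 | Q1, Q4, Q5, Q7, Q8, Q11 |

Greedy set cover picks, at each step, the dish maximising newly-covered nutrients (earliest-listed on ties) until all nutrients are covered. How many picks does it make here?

4

Greedy: pick T5 (covers 6 new) → pick T3 (covers 3 new) → pick T2 (covers 2 new) → pick T4 (covers 1 new). Total picks: 4.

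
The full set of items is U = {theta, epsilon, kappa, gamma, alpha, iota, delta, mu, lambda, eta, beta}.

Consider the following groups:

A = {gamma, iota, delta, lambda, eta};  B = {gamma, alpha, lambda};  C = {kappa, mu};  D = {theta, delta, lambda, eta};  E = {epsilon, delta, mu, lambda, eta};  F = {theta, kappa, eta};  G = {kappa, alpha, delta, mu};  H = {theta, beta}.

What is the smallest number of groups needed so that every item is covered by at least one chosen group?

4

A and E and G and H together: A ∪ E ∪ G ∪ H = {theta, epsilon, kappa, gamma, alpha, iota, delta, mu, lambda, eta, beta} — every item is covered.
Only E contains epsilon, so E is forced; the remaining 6 items need at least 3 more groups (each remaining group adds at most 2) — so at least 4 groups are needed, and 4 is optimal.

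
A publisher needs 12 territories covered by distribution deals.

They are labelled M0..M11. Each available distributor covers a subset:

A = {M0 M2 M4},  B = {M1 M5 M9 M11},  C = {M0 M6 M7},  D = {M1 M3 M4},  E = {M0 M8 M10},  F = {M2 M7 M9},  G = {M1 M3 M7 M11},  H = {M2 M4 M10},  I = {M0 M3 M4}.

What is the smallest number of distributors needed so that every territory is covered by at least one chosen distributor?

5

Take {B, C, E, G, H}. Their union is {M0, M1, M2, M3, M4, M5, M6, M7, M8, M9, M10, M11}, which is all 12 territories.
No 4 of the 9 distributors cover everything (all 126 combinations miss at least one territory), so 5 is optimal.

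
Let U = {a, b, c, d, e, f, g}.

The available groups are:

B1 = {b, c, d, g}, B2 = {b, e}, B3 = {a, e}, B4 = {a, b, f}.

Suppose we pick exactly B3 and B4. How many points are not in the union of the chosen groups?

Union of B3, B4 = {a, b, e, f}.
Not covered: c, d, g — 3 points.

3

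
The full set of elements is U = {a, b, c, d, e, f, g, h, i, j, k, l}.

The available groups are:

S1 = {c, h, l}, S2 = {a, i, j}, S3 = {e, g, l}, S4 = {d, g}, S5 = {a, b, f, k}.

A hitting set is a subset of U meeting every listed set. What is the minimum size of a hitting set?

3

Take T = {a, c, g}. Each listed group contains at least one of these, so T is a hitting set of size 3.
The groups S1, S4, S5 are pairwise disjoint, so any hitting set needs a separate element for each — at least 3. Hence 3 is optimal.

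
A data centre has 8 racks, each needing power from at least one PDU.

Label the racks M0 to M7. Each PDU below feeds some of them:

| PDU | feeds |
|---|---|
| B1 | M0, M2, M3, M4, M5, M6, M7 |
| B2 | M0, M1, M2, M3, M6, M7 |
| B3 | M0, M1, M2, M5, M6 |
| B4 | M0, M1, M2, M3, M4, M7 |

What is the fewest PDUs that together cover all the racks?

Take {B3, B4}. Their union is {M0, M1, M2, M3, M4, M5, M6, M7}, which is all 8 racks.
No single PDU has all 8 racks (the largest, B1, has 7), so 2 is optimal.

2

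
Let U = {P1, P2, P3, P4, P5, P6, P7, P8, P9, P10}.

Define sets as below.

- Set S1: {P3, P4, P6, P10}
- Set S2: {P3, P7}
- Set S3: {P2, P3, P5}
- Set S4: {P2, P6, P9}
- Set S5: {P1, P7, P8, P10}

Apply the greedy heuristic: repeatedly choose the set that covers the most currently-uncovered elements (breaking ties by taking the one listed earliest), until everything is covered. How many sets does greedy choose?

Greedy: pick S1 (covers 4 new) → pick S5 (covers 3 new) → pick S3 (covers 2 new) → pick S4 (covers 1 new). Total picks: 4.

4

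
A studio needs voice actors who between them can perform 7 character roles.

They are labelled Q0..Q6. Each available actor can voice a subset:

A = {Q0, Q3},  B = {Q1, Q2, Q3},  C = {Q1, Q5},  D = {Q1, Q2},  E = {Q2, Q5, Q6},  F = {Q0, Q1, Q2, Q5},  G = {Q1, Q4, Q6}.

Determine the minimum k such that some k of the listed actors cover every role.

3

A and F and G together: A ∪ F ∪ G = {Q0, Q1, Q2, Q3, Q4, Q5, Q6} — every role is covered.
Only G contains Q4, so G is forced; the remaining 4 roles need at least 2 more actors (each remaining actor adds at most 3) — so at least 3 actors are needed, and 3 is optimal.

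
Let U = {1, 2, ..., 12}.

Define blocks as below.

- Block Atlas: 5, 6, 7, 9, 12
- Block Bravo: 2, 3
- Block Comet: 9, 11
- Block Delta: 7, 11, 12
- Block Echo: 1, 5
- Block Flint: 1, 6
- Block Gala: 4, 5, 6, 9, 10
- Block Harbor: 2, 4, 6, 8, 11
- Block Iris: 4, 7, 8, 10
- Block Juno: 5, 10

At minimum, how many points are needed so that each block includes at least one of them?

5

Take H = {1, 2, 4, 5, 11}. Each listed block contains at least one of these, so H is a hitting set of size 5.
No choice of 4 points meets every block, so 5 is the minimum.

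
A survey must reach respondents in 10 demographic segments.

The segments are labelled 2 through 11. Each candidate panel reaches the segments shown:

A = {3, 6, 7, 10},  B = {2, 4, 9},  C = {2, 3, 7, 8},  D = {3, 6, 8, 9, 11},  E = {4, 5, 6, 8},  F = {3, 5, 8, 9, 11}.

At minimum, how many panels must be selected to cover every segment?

Take {A, B, F}. Their union is {2, 3, 4, 5, 6, 7, 8, 9, 10, 11}, which is all 10 segments.
Only A contains 10, so A is forced; the remaining 6 segments need at least 2 more panels (each remaining panel adds at most 4) — so at least 3 panels are needed, and 3 is optimal.

3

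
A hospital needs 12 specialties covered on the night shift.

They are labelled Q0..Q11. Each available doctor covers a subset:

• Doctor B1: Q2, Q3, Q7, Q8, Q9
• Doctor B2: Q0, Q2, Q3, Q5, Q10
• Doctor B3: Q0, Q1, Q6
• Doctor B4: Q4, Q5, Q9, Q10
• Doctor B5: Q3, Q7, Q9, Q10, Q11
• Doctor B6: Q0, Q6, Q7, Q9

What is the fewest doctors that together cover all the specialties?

Take {B1, B3, B4, B5}. Their union is {Q0, Q1, Q2, Q3, Q4, Q5, Q6, Q7, Q8, Q9, Q10, Q11}, which is all 12 specialties.
Only B1 contains Q8, so B1 is forced; the remaining 7 specialties need at least 3 more doctors (each remaining doctor adds at most 3) — so at least 4 doctors are needed, and 4 is optimal.

4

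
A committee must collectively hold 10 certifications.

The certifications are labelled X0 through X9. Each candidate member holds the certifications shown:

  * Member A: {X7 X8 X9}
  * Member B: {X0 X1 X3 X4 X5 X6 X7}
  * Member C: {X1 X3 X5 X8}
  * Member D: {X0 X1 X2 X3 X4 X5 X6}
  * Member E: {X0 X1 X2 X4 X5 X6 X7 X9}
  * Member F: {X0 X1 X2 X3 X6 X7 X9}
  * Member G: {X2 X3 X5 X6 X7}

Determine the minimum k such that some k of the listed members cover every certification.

2

C and E together: C ∪ E = {X0, X1, X2, X3, X4, X5, X6, X7, X8, X9} — every certification is covered.
No single member has all 10 certifications (the largest, E, has 8), so 2 is optimal.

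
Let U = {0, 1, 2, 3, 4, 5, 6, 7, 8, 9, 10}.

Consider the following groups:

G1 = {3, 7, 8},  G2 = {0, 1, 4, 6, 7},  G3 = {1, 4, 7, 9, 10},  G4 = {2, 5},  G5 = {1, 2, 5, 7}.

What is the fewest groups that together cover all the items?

4

G1, G2, G3, and G4 cover everything between them: the union {0, 1, 2, 3, 4, 5, 6, 7, 8, 9, 10} is all of U.
Only G2 contains 0, so G2 is forced; the remaining 6 items need at least 3 more groups (each remaining group adds at most 2) — so at least 4 groups are needed, and 4 is optimal.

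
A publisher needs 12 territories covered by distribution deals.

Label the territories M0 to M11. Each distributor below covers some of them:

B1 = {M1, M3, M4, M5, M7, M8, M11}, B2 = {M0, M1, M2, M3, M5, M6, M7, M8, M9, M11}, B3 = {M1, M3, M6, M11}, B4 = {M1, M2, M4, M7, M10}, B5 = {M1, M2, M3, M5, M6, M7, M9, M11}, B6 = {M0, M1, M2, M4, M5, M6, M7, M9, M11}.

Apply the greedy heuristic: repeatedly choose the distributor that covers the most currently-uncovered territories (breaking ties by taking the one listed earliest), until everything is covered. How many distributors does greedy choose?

Greedy: pick B2 (covers 10 new) → pick B4 (covers 2 new). Total picks: 2.

2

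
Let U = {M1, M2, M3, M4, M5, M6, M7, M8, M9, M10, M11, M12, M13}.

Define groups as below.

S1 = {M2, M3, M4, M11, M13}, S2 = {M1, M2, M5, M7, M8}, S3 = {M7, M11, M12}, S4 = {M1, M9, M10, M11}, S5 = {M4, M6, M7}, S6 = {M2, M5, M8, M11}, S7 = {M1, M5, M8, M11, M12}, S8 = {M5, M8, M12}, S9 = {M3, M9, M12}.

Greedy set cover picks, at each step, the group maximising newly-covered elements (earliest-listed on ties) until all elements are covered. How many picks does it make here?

Greedy: pick S1 (covers 5 new) → pick S2 (covers 4 new) → pick S4 (covers 2 new) → pick S3 (covers 1 new) → pick S5 (covers 1 new). Total picks: 5.
(The true minimum cover uses only 4 groups, so greedy is not optimal here.)

5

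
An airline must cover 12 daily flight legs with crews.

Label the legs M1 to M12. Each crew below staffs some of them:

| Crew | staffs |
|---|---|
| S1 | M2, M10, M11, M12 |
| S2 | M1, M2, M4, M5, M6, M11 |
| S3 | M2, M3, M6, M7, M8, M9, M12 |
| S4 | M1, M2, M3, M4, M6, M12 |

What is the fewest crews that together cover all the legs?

Take {S1, S2, S3}. Their union is {M1, M2, M3, M4, M5, M6, M7, M8, M9, M10, M11, M12}, which is all 12 legs.
Only S2 contains M5, so S2 is forced; the remaining 6 legs need at least 2 more crews (each remaining crew adds at most 5) — so at least 3 crews are needed, and 3 is optimal.

3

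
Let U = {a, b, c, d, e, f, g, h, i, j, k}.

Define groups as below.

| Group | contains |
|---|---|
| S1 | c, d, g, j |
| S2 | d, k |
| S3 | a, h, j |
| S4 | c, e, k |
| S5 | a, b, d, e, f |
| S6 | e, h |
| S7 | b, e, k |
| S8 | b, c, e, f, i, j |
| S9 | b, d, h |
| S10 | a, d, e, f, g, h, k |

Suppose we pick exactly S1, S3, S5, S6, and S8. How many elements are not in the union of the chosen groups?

Union of S1, S3, S5, S6, S8 = {a, b, c, d, e, f, g, h, i, j}.
Not covered: k — 1 element.

1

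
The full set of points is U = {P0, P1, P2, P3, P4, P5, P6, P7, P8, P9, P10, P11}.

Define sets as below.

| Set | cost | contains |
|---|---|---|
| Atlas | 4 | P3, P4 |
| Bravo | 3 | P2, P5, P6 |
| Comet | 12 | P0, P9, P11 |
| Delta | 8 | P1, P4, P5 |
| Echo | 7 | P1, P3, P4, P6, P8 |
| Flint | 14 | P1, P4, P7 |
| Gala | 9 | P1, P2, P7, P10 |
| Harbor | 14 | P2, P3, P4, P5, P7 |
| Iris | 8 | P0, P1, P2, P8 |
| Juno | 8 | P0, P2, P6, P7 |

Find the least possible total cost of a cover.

Bravo, Comet, Echo, Gala together cover every point (Bravo ∪ Comet ∪ Echo ∪ Gala = {P0, P1, P2, P3, P4, P5, P6, P7, P8, P9, P10, P11}); total cost 3 + 12 + 7 + 9 = 31.
No covering selection has total cost below 31.

31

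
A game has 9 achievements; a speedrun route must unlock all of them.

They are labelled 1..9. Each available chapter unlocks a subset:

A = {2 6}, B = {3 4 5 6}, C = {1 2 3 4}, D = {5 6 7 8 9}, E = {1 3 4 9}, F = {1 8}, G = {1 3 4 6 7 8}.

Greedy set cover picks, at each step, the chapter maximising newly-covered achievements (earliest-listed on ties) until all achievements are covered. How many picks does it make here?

Greedy: pick G (covers 6 new) → pick D (covers 2 new) → pick A (covers 1 new). Total picks: 3.
(The true minimum cover uses only 2 chapters, so greedy is not optimal here.)

3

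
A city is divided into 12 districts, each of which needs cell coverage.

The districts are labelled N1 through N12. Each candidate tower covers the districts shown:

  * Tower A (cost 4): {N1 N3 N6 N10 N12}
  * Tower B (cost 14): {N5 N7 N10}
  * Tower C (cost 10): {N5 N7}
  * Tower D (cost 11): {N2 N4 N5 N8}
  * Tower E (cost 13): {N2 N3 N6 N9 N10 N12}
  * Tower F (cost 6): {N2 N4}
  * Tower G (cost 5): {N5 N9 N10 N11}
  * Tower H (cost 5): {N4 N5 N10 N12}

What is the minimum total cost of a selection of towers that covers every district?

30

A, C, D, G together cover every district (A ∪ C ∪ D ∪ G = {N1, N2, N3, N4, N5, N6, N7, N8, N9, N10, N11, N12}); total cost 4 + 10 + 11 + 5 = 30.
The greedy pick A, G, F, C, D costs 36; no covering selection beats 30.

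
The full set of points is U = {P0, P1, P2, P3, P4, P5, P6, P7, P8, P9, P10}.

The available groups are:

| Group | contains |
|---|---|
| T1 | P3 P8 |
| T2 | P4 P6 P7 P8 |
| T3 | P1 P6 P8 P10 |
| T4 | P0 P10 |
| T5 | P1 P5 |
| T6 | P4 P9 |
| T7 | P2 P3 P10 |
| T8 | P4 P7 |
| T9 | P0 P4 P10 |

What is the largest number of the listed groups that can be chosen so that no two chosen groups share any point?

4

T1, T4, T5, T6 are pairwise disjoint (T1={P3,P8}; T4={P0,P10}; T5={P1,P5}; T6={P4,P9}).
Every remaining group overlaps one of these, and no 5 of the listed groups are pairwise disjoint, so 4 is the maximum.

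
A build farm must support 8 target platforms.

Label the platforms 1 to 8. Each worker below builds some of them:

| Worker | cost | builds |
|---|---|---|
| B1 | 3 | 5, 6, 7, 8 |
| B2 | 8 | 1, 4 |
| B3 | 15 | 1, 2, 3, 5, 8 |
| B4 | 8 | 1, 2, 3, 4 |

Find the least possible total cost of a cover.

B1, B4 together cover every platform (B1 ∪ B4 = {1, 2, 3, 4, 5, 6, 7, 8}); total cost 3 + 8 = 11.
No covering selection has total cost below 11.

11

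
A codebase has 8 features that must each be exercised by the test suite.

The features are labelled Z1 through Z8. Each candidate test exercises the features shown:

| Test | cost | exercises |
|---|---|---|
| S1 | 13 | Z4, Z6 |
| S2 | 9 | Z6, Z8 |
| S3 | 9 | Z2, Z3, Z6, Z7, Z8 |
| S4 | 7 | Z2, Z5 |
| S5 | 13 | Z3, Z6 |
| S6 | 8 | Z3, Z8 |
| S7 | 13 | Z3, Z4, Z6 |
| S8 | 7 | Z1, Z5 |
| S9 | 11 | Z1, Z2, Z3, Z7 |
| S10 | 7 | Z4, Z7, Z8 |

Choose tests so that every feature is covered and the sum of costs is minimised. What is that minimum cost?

23

S3, S8, S10 together cover every feature (S3 ∪ S8 ∪ S10 = {Z1, Z2, Z3, Z4, Z5, Z6, Z7, Z8}); total cost 9 + 7 + 7 = 23.
No covering selection has total cost below 23.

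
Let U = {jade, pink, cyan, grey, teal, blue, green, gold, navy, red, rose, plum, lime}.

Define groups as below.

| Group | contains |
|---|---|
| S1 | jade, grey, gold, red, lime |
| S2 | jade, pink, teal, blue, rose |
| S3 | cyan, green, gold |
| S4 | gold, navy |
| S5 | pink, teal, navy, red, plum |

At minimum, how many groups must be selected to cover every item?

Take {S1, S2, S3, S5}. Their union is {jade, pink, cyan, grey, teal, blue, green, gold, navy, red, rose, plum, lime}, which is all 13 items.
No 3 of the 5 groups cover everything (all 10 combinations miss at least one item), so 4 is optimal.

4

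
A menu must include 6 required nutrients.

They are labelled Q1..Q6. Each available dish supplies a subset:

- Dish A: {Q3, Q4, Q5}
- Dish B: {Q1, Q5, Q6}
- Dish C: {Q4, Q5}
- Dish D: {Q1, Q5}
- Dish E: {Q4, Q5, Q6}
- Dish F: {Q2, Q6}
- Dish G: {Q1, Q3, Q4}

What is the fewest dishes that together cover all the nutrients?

3

B and F and G together: B ∪ F ∪ G = {Q1, Q2, Q3, Q4, Q5, Q6} — every nutrient is covered.
Only F contains Q2, so F is forced; the remaining 4 nutrients need at least 2 more dishes (each remaining dish adds at most 3) — so at least 3 dishes are needed, and 3 is optimal.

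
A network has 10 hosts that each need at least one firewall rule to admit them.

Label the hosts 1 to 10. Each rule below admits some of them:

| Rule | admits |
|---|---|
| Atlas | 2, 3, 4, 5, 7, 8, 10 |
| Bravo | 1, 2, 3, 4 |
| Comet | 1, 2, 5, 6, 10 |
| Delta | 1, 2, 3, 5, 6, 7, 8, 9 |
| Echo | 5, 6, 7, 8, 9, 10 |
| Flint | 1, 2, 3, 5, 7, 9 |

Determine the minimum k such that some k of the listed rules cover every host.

Take {Bravo, Echo}. Their union is {1, 2, 3, 4, 5, 6, 7, 8, 9, 10}, which is all 10 hosts.
No single rule has all 10 hosts (the largest, Delta, has 8), so 2 is optimal.

2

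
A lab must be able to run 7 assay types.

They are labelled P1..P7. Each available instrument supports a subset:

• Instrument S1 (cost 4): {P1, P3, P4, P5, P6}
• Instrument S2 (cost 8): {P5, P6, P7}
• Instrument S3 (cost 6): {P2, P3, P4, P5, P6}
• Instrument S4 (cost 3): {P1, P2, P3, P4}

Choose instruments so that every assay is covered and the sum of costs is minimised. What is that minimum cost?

S2, S4 together cover every assay (S2 ∪ S4 = {P1, P2, P3, P4, P5, P6, P7}); total cost 8 + 3 = 11.
The greedy pick S4, S1, S2 costs 15; no covering selection beats 11.

11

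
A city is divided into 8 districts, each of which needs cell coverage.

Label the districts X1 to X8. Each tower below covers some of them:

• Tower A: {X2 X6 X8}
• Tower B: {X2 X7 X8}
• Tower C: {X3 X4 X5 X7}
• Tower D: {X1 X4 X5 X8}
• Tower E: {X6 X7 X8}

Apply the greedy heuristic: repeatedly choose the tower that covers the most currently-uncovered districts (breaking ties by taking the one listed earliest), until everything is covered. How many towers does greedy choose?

3

Greedy: pick C (covers 4 new) → pick A (covers 3 new) → pick D (covers 1 new). Total picks: 3.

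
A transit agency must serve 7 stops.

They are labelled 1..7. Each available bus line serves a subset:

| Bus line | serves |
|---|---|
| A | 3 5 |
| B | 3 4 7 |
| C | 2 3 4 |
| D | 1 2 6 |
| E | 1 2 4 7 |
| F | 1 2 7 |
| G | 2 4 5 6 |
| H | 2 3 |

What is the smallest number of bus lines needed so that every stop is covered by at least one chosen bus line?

B and F and G together: B ∪ F ∪ G = {1, 2, 3, 4, 5, 6, 7} — every stop is covered.
No 2 of the 8 bus lines cover everything (all 28 combinations miss at least one stop), so 3 is optimal.

3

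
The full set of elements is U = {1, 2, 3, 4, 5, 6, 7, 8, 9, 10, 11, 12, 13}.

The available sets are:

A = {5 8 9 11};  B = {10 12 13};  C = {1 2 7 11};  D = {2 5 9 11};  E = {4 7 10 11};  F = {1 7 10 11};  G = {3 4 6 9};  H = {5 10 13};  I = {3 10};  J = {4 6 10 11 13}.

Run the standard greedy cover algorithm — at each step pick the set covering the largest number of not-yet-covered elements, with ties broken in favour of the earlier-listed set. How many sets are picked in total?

5

Greedy: pick J (covers 5 new) → pick A (covers 3 new) → pick C (covers 3 new) → pick B (covers 1 new) → pick G (covers 1 new). Total picks: 5.
(The true minimum cover uses only 4 sets, so greedy is not optimal here.)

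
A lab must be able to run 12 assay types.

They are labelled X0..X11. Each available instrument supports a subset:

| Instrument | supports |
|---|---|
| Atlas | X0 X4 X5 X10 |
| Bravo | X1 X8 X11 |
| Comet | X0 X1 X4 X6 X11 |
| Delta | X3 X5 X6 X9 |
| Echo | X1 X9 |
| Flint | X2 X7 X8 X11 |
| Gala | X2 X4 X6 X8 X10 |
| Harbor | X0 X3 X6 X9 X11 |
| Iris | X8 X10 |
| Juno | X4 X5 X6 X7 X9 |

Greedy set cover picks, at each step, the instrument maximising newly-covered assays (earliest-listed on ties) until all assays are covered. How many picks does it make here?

4

Greedy: pick Comet (covers 5 new) → pick Delta (covers 3 new) → pick Flint (covers 3 new) → pick Atlas (covers 1 new). Total picks: 4.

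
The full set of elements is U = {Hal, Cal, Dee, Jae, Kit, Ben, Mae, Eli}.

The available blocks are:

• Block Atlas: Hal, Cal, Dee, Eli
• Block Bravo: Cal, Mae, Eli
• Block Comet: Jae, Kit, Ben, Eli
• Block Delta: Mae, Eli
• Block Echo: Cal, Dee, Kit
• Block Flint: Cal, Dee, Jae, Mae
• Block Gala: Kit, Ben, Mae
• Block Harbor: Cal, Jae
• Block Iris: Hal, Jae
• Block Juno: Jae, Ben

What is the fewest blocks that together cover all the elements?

Atlas, Bravo, and Comet cover everything between them: the union {Hal, Cal, Dee, Jae, Kit, Ben, Mae, Eli} is all of U.
No 2 of the 10 blocks cover everything (all 45 combinations miss at least one element), so 3 is optimal.

3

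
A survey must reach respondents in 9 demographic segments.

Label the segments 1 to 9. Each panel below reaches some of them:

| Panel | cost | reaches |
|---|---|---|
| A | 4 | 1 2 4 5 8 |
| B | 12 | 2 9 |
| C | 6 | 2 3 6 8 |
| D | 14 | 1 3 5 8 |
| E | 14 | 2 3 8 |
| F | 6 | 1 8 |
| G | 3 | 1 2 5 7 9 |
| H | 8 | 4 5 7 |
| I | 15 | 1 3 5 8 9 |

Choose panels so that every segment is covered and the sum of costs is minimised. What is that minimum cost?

A, C, G together cover every segment (A ∪ C ∪ G = {1, 2, 3, 4, 5, 6, 7, 8, 9}); total cost 4 + 6 + 3 = 13.
No covering selection has total cost below 13.

13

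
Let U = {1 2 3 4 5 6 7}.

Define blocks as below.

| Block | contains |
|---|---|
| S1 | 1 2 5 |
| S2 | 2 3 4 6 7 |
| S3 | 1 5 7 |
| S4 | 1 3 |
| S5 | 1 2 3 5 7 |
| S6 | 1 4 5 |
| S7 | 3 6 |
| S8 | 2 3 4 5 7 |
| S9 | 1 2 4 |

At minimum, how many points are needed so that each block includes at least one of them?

The 2 points {1, 3} hit every block.
The blocks S3, S7 are pairwise disjoint, so any hitting set needs a separate point for each — at least 2. Hence 2 is optimal.

2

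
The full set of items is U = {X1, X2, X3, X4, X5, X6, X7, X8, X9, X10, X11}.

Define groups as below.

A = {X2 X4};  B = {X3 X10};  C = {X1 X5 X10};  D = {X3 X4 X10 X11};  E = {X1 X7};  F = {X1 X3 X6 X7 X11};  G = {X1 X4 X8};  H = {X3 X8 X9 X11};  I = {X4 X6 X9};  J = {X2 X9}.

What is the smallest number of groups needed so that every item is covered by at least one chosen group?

Take {C, F, G, J}. Their union is {X1, X2, X3, X4, X5, X6, X7, X8, X9, X10, X11}, which is all 11 items.
No 3 of the 10 groups cover everything (all 120 combinations miss at least one item), so 4 is optimal.

4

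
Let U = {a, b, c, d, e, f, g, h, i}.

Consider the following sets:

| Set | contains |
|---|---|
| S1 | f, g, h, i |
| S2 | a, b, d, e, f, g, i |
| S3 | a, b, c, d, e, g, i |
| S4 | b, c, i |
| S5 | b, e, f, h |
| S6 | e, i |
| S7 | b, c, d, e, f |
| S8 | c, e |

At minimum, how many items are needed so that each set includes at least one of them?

The 2 items {e, i} hit every set.
The sets S1, S8 are pairwise disjoint, so any hitting set needs a separate item for each — at least 2. Hence 2 is optimal.

2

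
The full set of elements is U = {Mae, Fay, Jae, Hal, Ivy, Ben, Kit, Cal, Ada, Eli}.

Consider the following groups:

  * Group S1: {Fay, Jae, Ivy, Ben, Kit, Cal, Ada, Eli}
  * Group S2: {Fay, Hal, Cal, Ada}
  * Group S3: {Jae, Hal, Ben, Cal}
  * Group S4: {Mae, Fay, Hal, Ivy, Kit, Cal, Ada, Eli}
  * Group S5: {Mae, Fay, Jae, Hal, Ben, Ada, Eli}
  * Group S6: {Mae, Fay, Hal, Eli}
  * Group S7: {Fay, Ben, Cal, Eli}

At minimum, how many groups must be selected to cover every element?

2

S1 and S5 cover everything between them: the union {Mae, Fay, Jae, Hal, Ivy, Ben, Kit, Cal, Ada, Eli} is all of U.
No single group has all 10 elements (the largest, S1, has 8), so 2 is optimal.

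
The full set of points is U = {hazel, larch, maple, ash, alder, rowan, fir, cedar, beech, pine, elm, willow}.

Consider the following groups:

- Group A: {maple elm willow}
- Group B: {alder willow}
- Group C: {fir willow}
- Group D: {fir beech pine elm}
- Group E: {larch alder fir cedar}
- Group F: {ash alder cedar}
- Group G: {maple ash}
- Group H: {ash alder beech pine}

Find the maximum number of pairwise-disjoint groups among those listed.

3

B, D, G are pairwise disjoint (B={alder,willow}; D={fir,beech,pine,elm}; G={maple,ash}).
Every remaining group overlaps one of these, and no 4 of the listed groups are pairwise disjoint, so 3 is the maximum.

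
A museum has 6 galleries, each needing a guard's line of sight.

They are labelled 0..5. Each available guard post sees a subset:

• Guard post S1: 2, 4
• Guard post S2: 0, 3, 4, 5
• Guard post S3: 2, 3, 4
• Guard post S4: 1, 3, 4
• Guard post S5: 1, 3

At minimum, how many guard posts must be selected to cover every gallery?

3

Take {S2, S3, S4}. Their union is {0, 1, 2, 3, 4, 5}, which is all 6 galleries.
Only S2 contains 0, so S2 is forced; the remaining 2 galleries need at least 2 more guard posts (each remaining guard post adds at most 1) — so at least 3 guard posts are needed, and 3 is optimal.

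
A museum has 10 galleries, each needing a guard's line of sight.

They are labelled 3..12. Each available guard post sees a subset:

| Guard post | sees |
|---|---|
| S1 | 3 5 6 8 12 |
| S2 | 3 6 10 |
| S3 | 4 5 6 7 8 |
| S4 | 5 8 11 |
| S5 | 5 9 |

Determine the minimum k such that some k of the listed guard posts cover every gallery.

S1 and S2 and S3 and S4 and S5 together: S1 ∪ S2 ∪ S3 ∪ S4 ∪ S5 = {3, 4, 5, 6, 7, 8, 9, 10, 11, 12} — every gallery is covered.
No 4 of the 5 guard posts cover everything (all 5 combinations miss at least one gallery), so 5 is optimal.

5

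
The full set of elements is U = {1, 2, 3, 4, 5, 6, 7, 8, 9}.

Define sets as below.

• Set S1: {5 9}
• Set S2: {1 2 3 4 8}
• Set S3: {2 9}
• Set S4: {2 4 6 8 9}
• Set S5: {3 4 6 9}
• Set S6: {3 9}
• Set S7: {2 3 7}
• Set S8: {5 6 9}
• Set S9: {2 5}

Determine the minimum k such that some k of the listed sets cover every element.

3

S2, S7, and S8 cover everything between them: the union {1, 2, 3, 4, 5, 6, 7, 8, 9} is all of U.
Only S2 contains 1, so S2 is forced; the remaining 4 elements need at least 2 more sets (each remaining set adds at most 3) — so at least 3 sets are needed, and 3 is optimal.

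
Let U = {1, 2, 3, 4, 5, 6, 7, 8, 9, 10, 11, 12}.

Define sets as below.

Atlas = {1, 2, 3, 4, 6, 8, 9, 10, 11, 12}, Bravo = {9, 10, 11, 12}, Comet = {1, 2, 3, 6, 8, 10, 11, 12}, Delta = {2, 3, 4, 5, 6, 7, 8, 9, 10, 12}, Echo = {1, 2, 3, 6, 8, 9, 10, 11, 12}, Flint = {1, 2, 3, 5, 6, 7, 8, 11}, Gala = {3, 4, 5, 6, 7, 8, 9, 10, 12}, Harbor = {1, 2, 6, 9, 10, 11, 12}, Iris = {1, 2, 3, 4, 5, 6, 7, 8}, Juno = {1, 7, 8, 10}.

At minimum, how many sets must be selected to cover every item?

Comet and Gala cover everything between them: the union {1, 2, 3, 4, 5, 6, 7, 8, 9, 10, 11, 12} is all of U.
No single set has all 12 items (the largest, Atlas, has 10), so 2 is optimal.

2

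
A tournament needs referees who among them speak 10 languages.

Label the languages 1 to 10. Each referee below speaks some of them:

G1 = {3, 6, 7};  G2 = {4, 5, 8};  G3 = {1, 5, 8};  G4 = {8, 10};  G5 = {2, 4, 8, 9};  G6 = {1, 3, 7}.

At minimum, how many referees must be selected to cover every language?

4

G1 and G3 and G4 and G5 together: G1 ∪ G3 ∪ G4 ∪ G5 = {1, 2, 3, 4, 5, 6, 7, 8, 9, 10} — every language is covered.
Only G4 contains 10, so G4 is forced; the remaining 8 languages need at least 3 more referees (each remaining referee adds at most 3) — so at least 4 referees are needed, and 4 is optimal.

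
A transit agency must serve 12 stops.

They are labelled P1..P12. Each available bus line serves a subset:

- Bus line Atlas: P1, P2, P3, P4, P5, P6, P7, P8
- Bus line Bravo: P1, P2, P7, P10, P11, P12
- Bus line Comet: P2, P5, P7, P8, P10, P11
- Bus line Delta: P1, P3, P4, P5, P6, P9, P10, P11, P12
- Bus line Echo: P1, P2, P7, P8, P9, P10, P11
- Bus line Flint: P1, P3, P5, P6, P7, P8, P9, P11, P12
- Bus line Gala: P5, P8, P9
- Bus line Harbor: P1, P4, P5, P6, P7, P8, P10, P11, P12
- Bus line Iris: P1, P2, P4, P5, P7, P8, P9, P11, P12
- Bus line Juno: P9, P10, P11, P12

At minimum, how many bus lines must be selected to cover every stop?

2

Take {Delta, Iris}. Their union is {P1, P2, P3, P4, P5, P6, P7, P8, P9, P10, P11, P12}, which is all 12 stops.
No single bus line has all 12 stops (the largest, Delta, has 9), so 2 is optimal.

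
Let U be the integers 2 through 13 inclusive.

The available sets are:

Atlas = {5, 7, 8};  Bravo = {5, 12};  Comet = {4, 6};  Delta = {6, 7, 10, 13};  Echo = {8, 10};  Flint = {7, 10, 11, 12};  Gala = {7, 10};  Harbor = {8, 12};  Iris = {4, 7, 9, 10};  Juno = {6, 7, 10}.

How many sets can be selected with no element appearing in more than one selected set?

Comet, Gala, Harbor are pairwise disjoint (Comet={4,6}; Gala={7,10}; Harbor={8,12}).
Every remaining set overlaps one of these, and no 4 of the listed sets are pairwise disjoint, so 3 is the maximum.

3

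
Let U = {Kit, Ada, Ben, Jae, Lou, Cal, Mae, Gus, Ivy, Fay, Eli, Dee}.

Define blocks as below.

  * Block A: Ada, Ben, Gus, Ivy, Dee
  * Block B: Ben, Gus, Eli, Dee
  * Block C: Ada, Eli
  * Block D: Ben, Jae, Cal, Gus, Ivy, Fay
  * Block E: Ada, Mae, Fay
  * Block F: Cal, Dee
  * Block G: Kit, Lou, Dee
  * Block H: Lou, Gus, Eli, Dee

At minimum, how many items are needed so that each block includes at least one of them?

T = {Fay, Eli, Dee} meets every block (each contains at least one member of T), and |T| = 3.
The blocks C, D, G are pairwise disjoint, so any hitting set needs a separate item for each — at least 3. Hence 3 is optimal.

3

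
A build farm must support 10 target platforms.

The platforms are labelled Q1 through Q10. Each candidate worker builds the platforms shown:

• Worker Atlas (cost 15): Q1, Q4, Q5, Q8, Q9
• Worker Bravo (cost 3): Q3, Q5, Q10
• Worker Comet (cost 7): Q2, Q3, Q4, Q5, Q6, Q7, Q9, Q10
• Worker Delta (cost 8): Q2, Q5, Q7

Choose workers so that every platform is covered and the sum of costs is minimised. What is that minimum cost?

Atlas, Comet together cover every platform (Atlas ∪ Comet = {Q1, Q2, Q3, Q4, Q5, Q6, Q7, Q8, Q9, Q10}); total cost 15 + 7 = 22.
No covering selection has total cost below 22.

22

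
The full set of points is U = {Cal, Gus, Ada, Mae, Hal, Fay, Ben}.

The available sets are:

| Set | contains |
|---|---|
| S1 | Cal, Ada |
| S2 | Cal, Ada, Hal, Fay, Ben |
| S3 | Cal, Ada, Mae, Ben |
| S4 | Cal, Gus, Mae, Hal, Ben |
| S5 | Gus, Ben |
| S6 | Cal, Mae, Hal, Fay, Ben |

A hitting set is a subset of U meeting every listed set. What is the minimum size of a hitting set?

H = {Cal, Gus} meets every set (each contains at least one member of H), and |H| = 2.
The sets S1, S5 are pairwise disjoint, so any hitting set needs a separate point for each — at least 2. Hence 2 is optimal.

2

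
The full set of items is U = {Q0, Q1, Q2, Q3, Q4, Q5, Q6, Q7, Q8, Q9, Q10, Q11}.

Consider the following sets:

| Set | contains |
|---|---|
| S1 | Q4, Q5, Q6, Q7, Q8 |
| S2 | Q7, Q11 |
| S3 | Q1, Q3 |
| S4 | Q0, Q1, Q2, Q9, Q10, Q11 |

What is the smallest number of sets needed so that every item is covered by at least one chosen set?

S1 and S3 and S4 together: S1 ∪ S3 ∪ S4 = {Q0, Q1, Q2, Q3, Q4, Q5, Q6, Q7, Q8, Q9, Q10, Q11} — every item is covered.
Only S4 contains Q0, so S4 is forced; the remaining 6 items need at least 2 more sets (each remaining set adds at most 5) — so at least 3 sets are needed, and 3 is optimal.

3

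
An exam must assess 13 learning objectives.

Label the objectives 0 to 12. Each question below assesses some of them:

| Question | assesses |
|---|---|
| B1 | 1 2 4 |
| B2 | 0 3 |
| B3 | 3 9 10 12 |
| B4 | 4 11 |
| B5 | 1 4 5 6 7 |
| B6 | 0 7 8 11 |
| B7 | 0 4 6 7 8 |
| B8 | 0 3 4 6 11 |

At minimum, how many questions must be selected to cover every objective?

4

Take {B1, B3, B5, B6}. Their union is {0, 1, 2, 3, 4, 5, 6, 7, 8, 9, 10, 11, 12}, which is all 13 objectives.
Only B1 contains 2, so B1 is forced; the remaining 10 objectives need at least 3 more questions (each remaining question adds at most 4) — so at least 4 questions are needed, and 4 is optimal.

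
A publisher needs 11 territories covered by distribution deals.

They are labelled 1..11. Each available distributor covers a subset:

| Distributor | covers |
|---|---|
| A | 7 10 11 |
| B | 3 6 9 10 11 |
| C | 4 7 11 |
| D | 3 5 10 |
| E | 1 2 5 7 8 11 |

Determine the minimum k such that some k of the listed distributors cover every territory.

3

Take {B, C, E}. Their union is {1, 2, 3, 4, 5, 6, 7, 8, 9, 10, 11}, which is all 11 territories.
Only E contains 1, so E is forced; the remaining 5 territories need at least 2 more distributors (each remaining distributor adds at most 4) — so at least 3 distributors are needed, and 3 is optimal.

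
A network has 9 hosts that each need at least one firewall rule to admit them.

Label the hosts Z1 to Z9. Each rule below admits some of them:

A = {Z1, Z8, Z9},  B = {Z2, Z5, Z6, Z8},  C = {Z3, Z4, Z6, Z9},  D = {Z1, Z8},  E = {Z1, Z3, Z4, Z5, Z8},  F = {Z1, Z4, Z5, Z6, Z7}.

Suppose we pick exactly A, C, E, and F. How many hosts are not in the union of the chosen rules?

1

Union of A, C, E, F = {Z1, Z3, Z4, Z5, Z6, Z7, Z8, Z9}.
Not covered: Z2 — 1 host.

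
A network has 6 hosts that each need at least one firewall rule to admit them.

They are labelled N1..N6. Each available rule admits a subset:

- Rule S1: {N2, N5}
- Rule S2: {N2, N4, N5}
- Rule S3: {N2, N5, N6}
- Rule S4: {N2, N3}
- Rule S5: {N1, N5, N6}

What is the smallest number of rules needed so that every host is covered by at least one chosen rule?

3

S2 and S4 and S5 together: S2 ∪ S4 ∪ S5 = {N1, N2, N3, N4, N5, N6} — every host is covered.
Only S5 contains N1, so S5 is forced; the remaining 3 hosts need at least 2 more rules (each remaining rule adds at most 2) — so at least 3 rules are needed, and 3 is optimal.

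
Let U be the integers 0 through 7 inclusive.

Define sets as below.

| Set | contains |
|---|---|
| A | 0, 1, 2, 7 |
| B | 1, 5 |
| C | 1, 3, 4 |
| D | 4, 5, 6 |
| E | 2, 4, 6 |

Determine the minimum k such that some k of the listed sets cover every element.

3

A, C, and D cover everything between them: the union {0, 1, 2, 3, 4, 5, 6, 7} is all of U.
Only A contains 0, so A is forced; the remaining 4 elements need at least 2 more sets (each remaining set adds at most 3) — so at least 3 sets are needed, and 3 is optimal.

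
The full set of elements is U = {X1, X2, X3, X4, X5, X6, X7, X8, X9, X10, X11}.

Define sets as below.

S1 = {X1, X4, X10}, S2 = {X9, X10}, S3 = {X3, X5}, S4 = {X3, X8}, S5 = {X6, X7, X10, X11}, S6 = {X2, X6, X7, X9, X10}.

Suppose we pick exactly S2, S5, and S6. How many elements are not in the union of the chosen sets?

5

Union of S2, S5, S6 = {X2, X6, X7, X9, X10, X11}.
Not covered: X1, X3, X4, X5, X8 — 5 elements.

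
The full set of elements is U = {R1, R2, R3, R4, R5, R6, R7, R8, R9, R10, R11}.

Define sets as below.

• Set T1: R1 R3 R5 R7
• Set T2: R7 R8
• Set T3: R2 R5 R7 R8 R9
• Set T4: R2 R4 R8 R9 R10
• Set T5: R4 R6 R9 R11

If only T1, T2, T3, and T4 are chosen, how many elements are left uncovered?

Union of T1, T2, T3, T4 = {R1, R2, R3, R4, R5, R7, R8, R9, R10}.
Not covered: R6, R11 — 2 elements.

2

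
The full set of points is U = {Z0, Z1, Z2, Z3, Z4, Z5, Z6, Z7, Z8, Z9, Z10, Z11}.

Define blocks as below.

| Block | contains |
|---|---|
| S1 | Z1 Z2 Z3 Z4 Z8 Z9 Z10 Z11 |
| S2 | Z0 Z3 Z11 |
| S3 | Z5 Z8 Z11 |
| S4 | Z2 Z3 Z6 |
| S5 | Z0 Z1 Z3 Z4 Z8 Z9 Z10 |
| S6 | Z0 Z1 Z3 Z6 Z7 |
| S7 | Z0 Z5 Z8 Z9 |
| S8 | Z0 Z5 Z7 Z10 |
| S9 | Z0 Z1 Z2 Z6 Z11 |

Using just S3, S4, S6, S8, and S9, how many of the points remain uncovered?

2

Union of S3, S4, S6, S8, S9 = {Z0, Z1, Z2, Z3, Z5, Z6, Z7, Z8, Z10, Z11}.
Not covered: Z4, Z9 — 2 points.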